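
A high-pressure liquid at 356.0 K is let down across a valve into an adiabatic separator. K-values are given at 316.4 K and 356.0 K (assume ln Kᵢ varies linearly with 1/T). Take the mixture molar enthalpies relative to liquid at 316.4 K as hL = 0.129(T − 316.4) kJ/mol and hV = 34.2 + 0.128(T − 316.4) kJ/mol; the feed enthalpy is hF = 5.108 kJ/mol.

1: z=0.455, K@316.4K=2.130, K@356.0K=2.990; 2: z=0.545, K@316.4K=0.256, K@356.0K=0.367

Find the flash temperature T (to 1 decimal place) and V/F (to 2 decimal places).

T = 317.8 K, V/F = 0.14

Adiabatic flash: solve Rachford–Rice at each trial T, then check hF = ψ·hV(T) + (1−ψ)·hL(T).
  T = 316.4 K: K = (2.130, 0.256), RR gives ψ = 0.129, H_out = 4.421 kJ/mol
  T = 356.0 K: K = (2.990, 0.367), RR gives ψ = 0.445, H_out = 20.307 kJ/mol
  T = 336.2 K: K = (2.549, 0.310), RR gives ψ = 0.307, H_out = 13.060 kJ/mol
  T = 326.3 K: K = (2.336, 0.282), RR gives ψ = 0.226, H_out = 9.014 kJ/mol
  T = 321.4 K: K = (2.233, 0.269), RR gives ψ = 0.181, H_out = 6.827 kJ/mol
  T = 318.9 K: K = (2.182, 0.263), RR gives ψ = 0.156, H_out = 5.649 kJ/mol
  T = 317.6 K: K = (2.155, 0.259), RR gives ψ = 0.142, H_out = 5.017 kJ/mol
Linear interpolation between T = 317.6 (H_out = 5.017) and T = 318.9 (H_out = 5.649) on hF = 5.108 gives T ≈ 317.8 K, at which ψ = 0.14.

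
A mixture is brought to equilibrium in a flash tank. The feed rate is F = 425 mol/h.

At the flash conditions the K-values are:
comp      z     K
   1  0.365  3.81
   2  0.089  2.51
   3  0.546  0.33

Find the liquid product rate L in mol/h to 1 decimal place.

L = 230.3 mol/h

Let ψ = V/F and solve Σ zᵢ(Kᵢ−1)/(1+ψ(Kᵢ−1)) = 0.
Check two-phase: ΣzᵢKᵢ = 1.794 > 1 and Σzᵢ/Kᵢ = 1.786 > 1, so g(0) = 0.794 > 0 and g(1) = -0.786 < 0.
Iterate (Newton) starting at ψ = 0.5:
  ψ = 0.500: g = -0.0471, g' = -1.118 → ψ = 0.458
Converged at ψ = 0.458.
Then V = ψ·F = 0.4581·425 = 194.7 mol/h and L = F − V = 230.3 mol/h.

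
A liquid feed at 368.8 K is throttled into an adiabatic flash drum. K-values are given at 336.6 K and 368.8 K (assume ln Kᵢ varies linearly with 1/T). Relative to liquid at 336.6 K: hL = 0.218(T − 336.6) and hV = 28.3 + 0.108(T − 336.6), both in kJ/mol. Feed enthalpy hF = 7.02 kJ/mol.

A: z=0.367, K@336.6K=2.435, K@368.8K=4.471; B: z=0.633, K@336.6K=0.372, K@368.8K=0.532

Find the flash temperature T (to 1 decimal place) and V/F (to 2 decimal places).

T = 340.8 K, V/F = 0.22

Adiabatic flash: solve Rachford–Rice at each trial T, then check hF = ψ·hV(T) + (1−ψ)·hL(T).
  T = 336.6 K: K = (2.435, 0.372), RR gives ψ = 0.143, H_out = 4.055 kJ/mol
  T = 368.8 K: K = (4.471, 0.532), RR gives ψ = 0.602, H_out = 21.919 kJ/mol
  T = 352.7 K: K = (3.346, 0.449), RR gives ψ = 0.396, H_out = 14.005 kJ/mol
  T = 344.6 K: K = (2.862, 0.409), RR gives ψ = 0.281, H_out = 9.453 kJ/mol
  T = 340.6 K: K = (2.642, 0.390), RR gives ψ = 0.217, H_out = 6.905 kJ/mol
  T = 342.6 K: K = (2.751, 0.400), RR gives ψ = 0.250, H_out = 8.211 kJ/mol
Linear interpolation between T = 340.6 (H_out = 6.905) and T = 342.6 (H_out = 8.211) on hF = 7.02 gives T ≈ 340.8 K, at which ψ = 0.22.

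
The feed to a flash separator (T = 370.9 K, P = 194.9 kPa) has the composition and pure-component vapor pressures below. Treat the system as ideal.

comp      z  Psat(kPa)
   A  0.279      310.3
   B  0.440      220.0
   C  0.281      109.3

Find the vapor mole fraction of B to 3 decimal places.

y_B = 0.459

Raoult's law: Kᵢ = Pᵢˢᵃᵗ/P = Pᵢˢᵃᵗ/194.9.
  K_A = 310.3/194.9 = 1.59210, K_B = 220.0/194.9 = 1.12878, K_C = 109.3/194.9 = 0.56080
Newton–Raphson from ψ = 0.5:
  ψ = 0.500: g = 0.0226, g' = -0.154 → ψ = 0.647
  ψ = 0.647: g = -0.0006, g' = -0.163 → ψ = 0.643
Converged at ψ = 0.643.
Compositions from xᵢ = zᵢ/(1+ψ(Kᵢ−1)), yᵢ = Kᵢxᵢ:
  A: x = 0.202, y = 0.322
  B: x = 0.406, y = 0.459
  C: x = 0.392, y = 0.220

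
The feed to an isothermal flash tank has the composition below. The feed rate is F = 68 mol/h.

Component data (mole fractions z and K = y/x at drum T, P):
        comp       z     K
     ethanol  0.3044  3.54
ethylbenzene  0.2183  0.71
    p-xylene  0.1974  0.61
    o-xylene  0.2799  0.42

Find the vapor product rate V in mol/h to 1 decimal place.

V = 28.1 mol/h

Material balance + equilibrium reduce to Σ zᵢ(Kᵢ−1)/(1+ψ(Kᵢ−1)) = 0.
g(0) = ΣzᵢKᵢ − 1 = 0.4705 and g(1) = 1 − Σzᵢ/Kᵢ = -0.3835, so a root lies in (0, 1).
Iterate (Newton) starting at ψ = 0.7:
  ψ = 0.7000: g = -0.18031, g' = -0.6070 → ψ = 0.4030
  ψ = 0.4030: g = 0.00720, g' = -0.7058 → ψ = 0.4132
Converged at ψ = 0.4132.
Then V = ψ·F = 0.4132·68 = 28.1 mol/h and L = F − V = 39.9 mol/h.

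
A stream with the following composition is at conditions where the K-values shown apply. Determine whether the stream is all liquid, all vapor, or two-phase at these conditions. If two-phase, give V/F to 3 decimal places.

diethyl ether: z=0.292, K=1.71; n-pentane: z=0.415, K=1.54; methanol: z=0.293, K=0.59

ΣzᵢKᵢ = 1.311; Σzᵢ/Kᵢ = 0.937.
Since Σzᵢ/Kᵢ < 1 the mixture is above its dew point — single vapor phase.

all vapor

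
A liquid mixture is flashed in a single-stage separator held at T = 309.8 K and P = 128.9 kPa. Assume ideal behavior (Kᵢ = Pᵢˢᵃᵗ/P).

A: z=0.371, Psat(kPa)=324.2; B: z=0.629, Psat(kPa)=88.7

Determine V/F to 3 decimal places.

V/F = 0.774

Raoult's law: Kᵢ = Pᵢˢᵃᵗ/P = Pᵢˢᵃᵗ/128.9.
  K_A = 324.2/128.9 = 2.51513, K_B = 88.7/128.9 = 0.68813
Material balance + equilibrium reduce to Σ zᵢ(Kᵢ−1)/(1+V/F(Kᵢ−1)) = 0.
Check two-phase: ΣzᵢKᵢ = 1.366 > 1 and Σzᵢ/Kᵢ = 1.062 > 1, so g(0) = 0.366 > 0 and g(1) = -0.062 < 0.
Binary case is linear: z₁(K₁−1)(1+V/F(K₂−1)) + z₂(K₂−1)(1+V/F(K₁−1)) = 0
⇒ V/F = [z₁(K₁−1)+z₂(K₂−1)] / [−(K₁−1)(K₂−1)] = 0.3659/0.4725 = 0.774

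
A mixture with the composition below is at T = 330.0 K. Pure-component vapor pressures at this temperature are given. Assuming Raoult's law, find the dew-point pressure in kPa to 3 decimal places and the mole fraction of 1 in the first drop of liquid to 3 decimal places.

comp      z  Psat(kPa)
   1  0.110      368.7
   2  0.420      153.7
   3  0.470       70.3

At the dew point ψ → 1, so Σzᵢ/Kᵢ = 1 with Kᵢ = Pᵢˢᵃᵗ/P ⇒ 1/P = Σzᵢ/Pᵢˢᵃᵗ.
1/P = 0.110/368.7 + 0.420/153.7 + 0.470/70.3 = 0.009717 ⇒ P = 102.917 kPa
xᵢ = zᵢP/Pᵢˢᵃᵗ ⇒ x_1 = 0.110·102.917/368.7 = 0.031

Pdew = 102.917 kPa, x_1 = 0.031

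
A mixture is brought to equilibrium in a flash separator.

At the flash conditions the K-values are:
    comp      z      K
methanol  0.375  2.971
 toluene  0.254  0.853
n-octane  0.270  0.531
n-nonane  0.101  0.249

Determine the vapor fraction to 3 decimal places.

Material balance + equilibrium reduce to Σ zᵢ(Kᵢ−1)/(1+ψ(Kᵢ−1)) = 0.
g(0) = ΣzᵢKᵢ − 1 = 0.499 and g(1) = 1 − Σzᵢ/Kᵢ = -0.338, so a root lies in (0, 1).
Iterate (Newton) starting at ψ = 0.5:
  ψ = 0.500: g = 0.0451, g' = -0.623 → ψ = 0.572
  ψ = 0.572: g = 0.0004, g' = -0.614 → ψ = 0.573
Converged at ψ = 0.573.

ψ = 0.573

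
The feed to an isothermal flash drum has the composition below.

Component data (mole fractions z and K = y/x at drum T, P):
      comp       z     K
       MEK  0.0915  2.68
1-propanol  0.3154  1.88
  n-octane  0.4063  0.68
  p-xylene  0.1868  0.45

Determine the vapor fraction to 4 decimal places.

Newton–Raphson from ψ = 0.5:
  ψ = 0.5000: g = -0.02020, g' = -0.3605 → ψ = 0.4440
  ψ = 0.4440: g = 0.00015, g' = -0.3665 → ψ = 0.4444
Converged at ψ = 0.4444.

ψ = 0.4444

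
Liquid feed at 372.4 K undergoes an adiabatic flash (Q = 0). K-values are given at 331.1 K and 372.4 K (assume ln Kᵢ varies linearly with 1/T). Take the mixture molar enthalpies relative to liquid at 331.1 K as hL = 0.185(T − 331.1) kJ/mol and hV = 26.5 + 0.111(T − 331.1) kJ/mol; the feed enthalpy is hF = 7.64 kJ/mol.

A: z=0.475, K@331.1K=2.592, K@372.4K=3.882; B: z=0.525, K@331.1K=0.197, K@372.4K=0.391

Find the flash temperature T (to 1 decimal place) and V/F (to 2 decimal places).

T = 332.9 K, V/F = 0.28

Adiabatic flash: solve Rachford–Rice at each trial T, then check hF = ψ·hV(T) + (1−ψ)·hL(T).
  T = 331.1 K: K = (2.592, 0.197), RR gives ψ = 0.262, H_out = 6.937 kJ/mol
  T = 372.4 K: K = (3.882, 0.391), RR gives ψ = 0.598, H_out = 21.655 kJ/mol
  T = 351.8 K: K = (3.211, 0.283), RR gives ψ = 0.425, H_out = 14.453 kJ/mol
  T = 341.5 K: K = (2.896, 0.238), RR gives ψ = 0.346, H_out = 10.835 kJ/mol
  T = 336.3 K: K = (2.742, 0.217), RR gives ψ = 0.305, H_out = 8.930 kJ/mol
  T = 333.7 K: K = (2.667, 0.207), RR gives ψ = 0.284, H_out = 7.946 kJ/mol
  T = 332.4 K: K = (2.629, 0.202), RR gives ψ = 0.273, H_out = 7.445 kJ/mol
Linear interpolation between T = 332.4 (H_out = 7.445) and T = 333.7 (H_out = 7.946) on hF = 7.64 gives T ≈ 332.9 K, at which ψ = 0.28.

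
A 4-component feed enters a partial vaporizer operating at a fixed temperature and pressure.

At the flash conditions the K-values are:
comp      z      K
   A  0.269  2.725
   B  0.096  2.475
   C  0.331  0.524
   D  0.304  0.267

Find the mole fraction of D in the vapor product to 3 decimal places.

Newton iteration, ψ⁰ = 0.5:
  ψ = 0.500: g = -0.2279, g' = -0.836 → ψ = 0.227
  ψ = 0.227: g = -0.0048, g' = -0.860 → ψ = 0.222
Converged at ψ = 0.222.
Compositions from xᵢ = zᵢ/(1+ψ(Kᵢ−1)), yᵢ = Kᵢxᵢ:
  A: x = 0.195, y = 0.530
  B: x = 0.072, y = 0.179
  C: x = 0.370, y = 0.194
  D: x = 0.363, y = 0.097

y_D = 0.097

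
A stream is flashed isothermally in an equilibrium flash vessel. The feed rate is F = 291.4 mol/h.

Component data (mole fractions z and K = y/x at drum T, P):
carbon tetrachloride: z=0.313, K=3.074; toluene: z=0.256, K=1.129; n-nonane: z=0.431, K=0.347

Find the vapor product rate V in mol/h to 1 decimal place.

Rachford–Rice: g(ψ) = Σ zᵢ(Kᵢ−1)/(1+ψ(Kᵢ−1)) = 0.
Check two-phase: ΣzᵢKᵢ = 1.401 > 1 and Σzᵢ/Kᵢ = 1.571 > 1, so g(0) = 0.401 > 0 and g(1) = -0.571 < 0.
Newton–Raphson from ψ = 0.5:
  ψ = 0.500: g = -0.0682, g' = -0.733 → ψ = 0.407
Converged at ψ = 0.407.
Then V = ψ·F = 0.4071·291.4 = 118.6 mol/h and L = F − V = 172.8 mol/h.

V = 118.6 mol/h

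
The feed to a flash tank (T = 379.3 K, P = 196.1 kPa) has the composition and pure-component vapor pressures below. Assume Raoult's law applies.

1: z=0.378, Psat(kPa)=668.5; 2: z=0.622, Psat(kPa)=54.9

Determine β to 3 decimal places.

Raoult's law: Kᵢ = Pᵢˢᵃᵗ/P = Pᵢˢᵃᵗ/196.1.
  K_1 = 668.5/196.1 = 3.40898, K_2 = 54.9/196.1 = 0.27996
Material balance + equilibrium reduce to Σ zᵢ(Kᵢ−1)/(1+β(Kᵢ−1)) = 0.
Check two-phase: ΣzᵢKᵢ = 1.463 > 1 and Σzᵢ/Kᵢ = 2.333 > 1, so g(0) = 0.463 > 0 and g(1) = -1.333 < 0.
Binary case is linear: z₁(K₁−1)(1+β(K₂−1)) + z₂(K₂−1)(1+β(K₁−1)) = 0
⇒ β = [z₁(K₁−1)+z₂(K₂−1)] / [−(K₁−1)(K₂−1)] = 0.4627/1.7346 = 0.267

β = 0.267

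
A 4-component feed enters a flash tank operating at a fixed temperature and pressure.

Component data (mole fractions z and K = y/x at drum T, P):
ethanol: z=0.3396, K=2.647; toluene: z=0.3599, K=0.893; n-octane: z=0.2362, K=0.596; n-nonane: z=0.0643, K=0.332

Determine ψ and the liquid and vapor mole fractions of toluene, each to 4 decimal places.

Let ψ = V/F and solve Σ zᵢ(Kᵢ−1)/(1+ψ(Kᵢ−1)) = 0.
Feasibility: ΣzᵢKᵢ = 1.3824, Σzᵢ/Kᵢ = 1.1213 — both > 1, two phases present.
Newton iteration, ψ⁰ = 0.39:
  ψ = 0.3900: g = 0.12902, g' = -0.4528 → ψ = 0.6749
  ψ = 0.6749: g = 0.01395, g' = -0.3794 → ψ = 0.7117
Converged at ψ = 0.7117.
Compositions from xᵢ = zᵢ/(1+ψ(Kᵢ−1)), yᵢ = Kᵢxᵢ:
  ethanol: x = 0.1563, y = 0.4138
  toluene: x = 0.3896, y = 0.3479
  n-octane: x = 0.3315, y = 0.1976
  n-nonane: x = 0.1226, y = 0.0407

ψ = 0.7117, x_toluene = 0.3896, y_toluene = 0.3479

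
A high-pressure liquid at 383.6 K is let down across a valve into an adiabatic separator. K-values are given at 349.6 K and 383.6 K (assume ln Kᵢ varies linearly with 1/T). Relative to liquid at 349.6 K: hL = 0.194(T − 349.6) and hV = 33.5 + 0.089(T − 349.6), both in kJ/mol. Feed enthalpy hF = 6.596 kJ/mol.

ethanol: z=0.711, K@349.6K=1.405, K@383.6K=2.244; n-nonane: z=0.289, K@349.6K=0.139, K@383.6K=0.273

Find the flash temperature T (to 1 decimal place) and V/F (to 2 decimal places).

Adiabatic flash: solve Rachford–Rice at each trial T, then check hF = ψ·hV(T) + (1−ψ)·hL(T).
  T = 349.6 K: K = (1.405, 0.139), RR gives ψ = 0.112, H_out = 3.759 kJ/mol
  T = 383.6 K: K = (2.244, 0.273), RR gives ψ = 0.746, H_out = 28.914 kJ/mol
  T = 366.6 K: K = (1.795, 0.198), RR gives ψ = 0.523, H_out = 19.881 kJ/mol
  T = 358.1 K: K = (1.593, 0.167), RR gives ψ = 0.365, H_out = 13.566 kJ/mol
  T = 353.9 K: K = (1.498, 0.152), RR gives ψ = 0.259, H_out = 9.386 kJ/mol
  T = 351.8 K: K = (1.452, 0.146), RR gives ψ = 0.193, H_out = 6.855 kJ/mol
Linear interpolation between T = 349.6 (H_out = 3.759) and T = 351.8 (H_out = 6.855) on hF = 6.596 gives T ≈ 351.6 K, at which ψ = 0.19.

T = 351.6 K, V/F = 0.19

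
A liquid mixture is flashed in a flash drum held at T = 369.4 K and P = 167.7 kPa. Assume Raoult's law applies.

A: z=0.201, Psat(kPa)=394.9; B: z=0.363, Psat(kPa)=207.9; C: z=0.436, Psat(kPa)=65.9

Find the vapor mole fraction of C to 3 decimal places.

y_C = 0.194

Raoult's law: Kᵢ = Pᵢˢᵃᵗ/P = Pᵢˢᵃᵗ/167.7.
  K_A = 394.9/167.7 = 2.35480, K_B = 207.9/167.7 = 1.23971, K_C = 65.9/167.7 = 0.39296
Material balance + equilibrium reduce to Σ zᵢ(Kᵢ−1)/(1+ψ(Kᵢ−1)) = 0.
Feasibility: ΣzᵢKᵢ = 1.095, Σzᵢ/Kᵢ = 1.488 — both > 1, two phases present.
Newton iteration, ψ⁰ = 0.65:
  ψ = 0.650: g = -0.2171, g' = -0.558 → ψ = 0.261
  ψ = 0.261: g = -0.0315, g' = -0.447 → ψ = 0.191
Converged at ψ = 0.191.
Compositions from xᵢ = zᵢ/(1+ψ(Kᵢ−1)), yᵢ = Kᵢxᵢ:
  A: x = 0.160, y = 0.376
  B: x = 0.347, y = 0.430
  C: x = 0.493, y = 0.194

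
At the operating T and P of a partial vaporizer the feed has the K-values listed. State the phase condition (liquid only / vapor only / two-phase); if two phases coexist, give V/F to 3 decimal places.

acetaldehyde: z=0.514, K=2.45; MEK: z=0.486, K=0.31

ΣzᵢKᵢ = 1.410; Σzᵢ/Kᵢ = 1.778.
Both exceed 1, so a two-phase solution exists.
Material balance + equilibrium reduce to Σ zᵢ(Kᵢ−1)/(1+ψ(Kᵢ−1)) = 0.
Binary case is linear: z₁(K₁−1)(1+ψ(K₂−1)) + z₂(K₂−1)(1+ψ(K₁−1)) = 0
⇒ ψ = [z₁(K₁−1)+z₂(K₂−1)] / [−(K₁−1)(K₂−1)] = 0.4100/1.0005 = 0.410

two-phase, V/F = 0.410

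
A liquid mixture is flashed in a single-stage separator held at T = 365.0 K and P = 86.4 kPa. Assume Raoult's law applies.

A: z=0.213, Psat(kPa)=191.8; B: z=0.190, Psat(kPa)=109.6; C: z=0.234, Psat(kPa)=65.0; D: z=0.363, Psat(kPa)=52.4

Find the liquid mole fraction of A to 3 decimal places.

x_A = 0.149

Raoult's law: Kᵢ = Pᵢˢᵃᵗ/P = Pᵢˢᵃᵗ/86.4.
  K_A = 191.8/86.4 = 2.21991, K_B = 109.6/86.4 = 1.26852, K_C = 65.0/86.4 = 0.75231, K_D = 52.4/86.4 = 0.60648
Newton iteration, ψ⁰ = 0.5:
  ψ = 0.500: g = -0.0376, g' = -0.239 → ψ = 0.342
  ψ = 0.342: g = 0.0016, g' = -0.261 → ψ = 0.348
Converged at ψ = 0.348.
Compositions from xᵢ = zᵢ/(1+ψ(Kᵢ−1)), yᵢ = Kᵢxᵢ:
  A: x = 0.149, y = 0.332
  B: x = 0.174, y = 0.220
  C: x = 0.256, y = 0.193
  D: x = 0.421, y = 0.255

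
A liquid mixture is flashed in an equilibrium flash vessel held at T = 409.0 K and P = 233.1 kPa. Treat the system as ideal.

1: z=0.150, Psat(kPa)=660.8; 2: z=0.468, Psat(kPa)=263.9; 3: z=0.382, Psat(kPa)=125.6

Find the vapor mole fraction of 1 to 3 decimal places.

Raoult's law: Kᵢ = Pᵢˢᵃᵗ/P = Pᵢˢᵃᵗ/233.1.
  K_1 = 660.8/233.1 = 2.83483, K_2 = 263.9/233.1 = 1.13213, K_3 = 125.6/233.1 = 0.53882
Material balance + equilibrium reduce to Σ zᵢ(Kᵢ−1)/(1+ψ(Kᵢ−1)) = 0.
Check two-phase: ΣzᵢKᵢ = 1.161 > 1 and Σzᵢ/Kᵢ = 1.175 > 1, so g(0) = 0.161 > 0 and g(1) = -0.175 < 0.
Newton–Raphson from ψ = 0.44:
  ψ = 0.440: g = -0.0103, g' = -0.290 → ψ = 0.404
  ψ = 0.404: g = 0.0001, g' = -0.297 → ψ = 0.405
Converged at ψ = 0.405.
Compositions from xᵢ = zᵢ/(1+ψ(Kᵢ−1)), yᵢ = Kᵢxᵢ:
  1: x = 0.086, y = 0.244
  2: x = 0.444, y = 0.503
  3: x = 0.470, y = 0.253

y_1 = 0.244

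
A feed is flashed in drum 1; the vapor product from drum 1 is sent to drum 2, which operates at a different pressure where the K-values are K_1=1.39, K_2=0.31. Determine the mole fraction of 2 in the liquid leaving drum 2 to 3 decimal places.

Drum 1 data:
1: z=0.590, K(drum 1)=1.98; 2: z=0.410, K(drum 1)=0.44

x_2 (drum 2) = 0.361

Drum 1:
Rachford–Rice: g(ψ₁) = Σ zᵢ(Kᵢ−1)/(1+ψ₁(Kᵢ−1)) = 0.
Check two-phase: ΣzᵢKᵢ = 1.349 > 1 and Σzᵢ/Kᵢ = 1.230 > 1, so g(0) = 0.349 > 0 and g(1) = -0.230 < 0.
Binary case is linear: z₁(K₁−1)(1+ψ₁(K₂−1)) + z₂(K₂−1)(1+ψ₁(K₁−1)) = 0
⇒ ψ₁ = [z₁(K₁−1)+z₂(K₂−1)] / [−(K₁−1)(K₂−1)] = 0.3486/0.5488 = 0.635
Drum-1 compositions:
  1: x = 0.364, y = 0.720
  2: x = 0.636, y = 0.280
Drum-2 feed = drum-1 vapor: z₂ = (0.7200, 0.2800).
Drum 2:
Let ψ₂ = V/F and solve Σ zᵢ(Kᵢ−1)/(1+ψ₂(Kᵢ−1)) = 0.
g(0) = ΣzᵢKᵢ − 1 = 0.088 and g(1) = 1 − Σzᵢ/Kᵢ = -0.421, so a root lies in (0, 1).
Binary case is linear: z₁(K₁−1)(1+ψ₂(K₂−1)) + z₂(K₂−1)(1+ψ₂(K₁−1)) = 0
⇒ ψ₂ = [z₁(K₁−1)+z₂(K₂−1)] / [−(K₁−1)(K₂−1)] = 0.0876/0.2691 = 0.326
  1: x = 0.639, y = 0.888
  2: x = 0.361, y = 0.112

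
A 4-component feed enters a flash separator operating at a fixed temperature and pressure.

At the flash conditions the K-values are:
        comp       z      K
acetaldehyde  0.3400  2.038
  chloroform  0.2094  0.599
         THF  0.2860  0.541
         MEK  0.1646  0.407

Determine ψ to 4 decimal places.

ψ = 0.0808

Let ψ = V/F and solve Σ zᵢ(Kᵢ−1)/(1+ψ(Kᵢ−1)) = 0.
Feasibility: ΣzᵢKᵢ = 1.0401, Σzᵢ/Kᵢ = 1.4495 — both > 1, two phases present.
Newton–Raphson from ψ = 0.5:
  ψ = 0.5000: g = -0.18181, g' = -0.4299 → ψ = 0.0771
  ψ = 0.0771: g = 0.00176, g' = -0.4782 → ψ = 0.0808
Converged at ψ = 0.0808.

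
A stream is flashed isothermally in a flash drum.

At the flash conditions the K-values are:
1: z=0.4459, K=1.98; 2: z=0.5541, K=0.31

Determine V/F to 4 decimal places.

V/F = 0.0808

Material balance + equilibrium reduce to Σ zᵢ(Kᵢ−1)/(1+V/F(Kᵢ−1)) = 0.
Feasibility: ΣzᵢKᵢ = 1.0547, Σzᵢ/Kᵢ = 2.0126 — both > 1, two phases present.
Newton–Raphson from V/F = 0.4:
  V/F = 0.4000: g = -0.21415, g' = -0.7243 → V/F = 0.1043
  V/F = 0.1043: g = -0.01554, g' = -0.6588 → V/F = 0.0807
  V/F = 0.0807: g = 0.00005, g' = -0.6636 → V/F = 0.0808
Converged at V/F = 0.0808.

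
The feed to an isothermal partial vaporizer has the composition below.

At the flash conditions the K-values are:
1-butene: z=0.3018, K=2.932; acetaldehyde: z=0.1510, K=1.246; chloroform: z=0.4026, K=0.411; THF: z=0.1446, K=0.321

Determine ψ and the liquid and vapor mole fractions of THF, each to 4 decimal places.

Let ψ = V/F and solve Σ zᵢ(Kᵢ−1)/(1+ψ(Kᵢ−1)) = 0.
g(0) = ΣzᵢKᵢ − 1 = 0.2849 and g(1) = 1 − Σzᵢ/Kᵢ = -0.6542, so a root lies in (0, 1).
Newton iteration, ψ⁰ = 0.46:
  ψ = 0.4600: g = -0.12595, g' = -0.7269 → ψ = 0.2867
  ψ = 0.2867: g = 0.00268, g' = -0.7795 → ψ = 0.2902
Converged at ψ = 0.2902.
Compositions from xᵢ = zᵢ/(1+ψ(Kᵢ−1)), yᵢ = Kᵢxᵢ:
  1-butene: x = 0.1934, y = 0.5670
  acetaldehyde: x = 0.1409, y = 0.1756
  chloroform: x = 0.4856, y = 0.1996
  THF: x = 0.1801, y = 0.0578

ψ = 0.2902, x_THF = 0.1801, y_THF = 0.0578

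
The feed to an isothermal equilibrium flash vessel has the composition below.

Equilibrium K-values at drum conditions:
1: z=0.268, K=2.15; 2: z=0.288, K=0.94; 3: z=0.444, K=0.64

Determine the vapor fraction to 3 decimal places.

Let ψ = V/F and solve Σ zᵢ(Kᵢ−1)/(1+ψ(Kᵢ−1)) = 0.
g(0) = ΣzᵢKᵢ − 1 = 0.131 and g(1) = 1 − Σzᵢ/Kᵢ = -0.125, so a root lies in (0, 1).
Newton iteration, ψ⁰ = 0.5:
  ψ = 0.500: g = -0.0171, g' = -0.230 → ψ = 0.426
  ψ = 0.426: g = 0.0004, g' = -0.241 → ψ = 0.427
Converged at ψ = 0.427.

ψ = 0.427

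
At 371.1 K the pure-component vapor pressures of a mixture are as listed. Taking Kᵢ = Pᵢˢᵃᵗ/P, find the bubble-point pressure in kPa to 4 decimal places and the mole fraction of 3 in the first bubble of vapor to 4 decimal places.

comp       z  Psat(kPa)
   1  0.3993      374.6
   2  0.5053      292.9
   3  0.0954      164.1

At the bubble point ψ → 0, so ΣzᵢKᵢ = 1 with Kᵢ = Pᵢˢᵃᵗ/P ⇒ P = ΣzᵢPᵢˢᵃᵗ.
P = 0.3993·374.6 + 0.5053·292.9 + 0.0954·164.1 = 313.2353 kPa
yᵢ = zᵢPᵢˢᵃᵗ/P ⇒ y_3 = 0.0954·164.1/313.2353 = 0.0500

Pbub = 313.2353 kPa, y_3 = 0.0500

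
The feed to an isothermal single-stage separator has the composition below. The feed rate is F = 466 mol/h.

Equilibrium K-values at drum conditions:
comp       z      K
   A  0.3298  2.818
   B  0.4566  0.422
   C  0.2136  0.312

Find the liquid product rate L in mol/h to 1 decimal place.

Let β = V/F and solve Σ zᵢ(Kᵢ−1)/(1+β(Kᵢ−1)) = 0.
g(0) = ΣzᵢKᵢ − 1 = 0.1887 and g(1) = 1 − Σzᵢ/Kᵢ = -0.8836, so a root lies in (0, 1).
Newton–Raphson from β = 0.36:
  β = 0.3600: g = -0.16620, g' = -0.8201 → β = 0.1573
  β = 0.1573: g = 0.01111, g' = -0.9708 → β = 0.1688
  β = 0.1688: g = 0.00009, g' = -0.9550 → β = 0.1689
Converged at β = 0.1689.
Then V = β·F = 0.1689·466 = 78.7 mol/h and L = F − V = 387.3 mol/h.

L = 387.3 mol/h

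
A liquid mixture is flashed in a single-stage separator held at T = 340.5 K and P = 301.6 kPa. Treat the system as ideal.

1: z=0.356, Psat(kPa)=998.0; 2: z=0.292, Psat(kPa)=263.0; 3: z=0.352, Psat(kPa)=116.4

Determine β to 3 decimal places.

Raoult's law: Kᵢ = Pᵢˢᵃᵗ/P = Pᵢˢᵃᵗ/301.6.
  K_1 = 998.0/301.6 = 3.30902, K_2 = 263.0/301.6 = 0.87202, K_3 = 116.4/301.6 = 0.38594
Material balance + equilibrium reduce to Σ zᵢ(Kᵢ−1)/(1+β(Kᵢ−1)) = 0.
Feasibility: ΣzᵢKᵢ = 1.568, Σzᵢ/Kᵢ = 1.354 — both > 1, two phases present.
Newton iteration, β⁰ = 0.69:
  β = 0.690: g = -0.0991, g' = -0.688 → β = 0.546
  β = 0.546: g = -0.0017, g' = -0.677 → β = 0.543
Converged at β = 0.543.

β = 0.543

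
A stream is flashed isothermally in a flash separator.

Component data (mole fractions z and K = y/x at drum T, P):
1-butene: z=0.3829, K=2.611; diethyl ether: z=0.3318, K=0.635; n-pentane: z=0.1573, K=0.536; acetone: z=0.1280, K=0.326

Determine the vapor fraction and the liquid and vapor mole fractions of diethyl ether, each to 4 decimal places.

Let ψ = V/F and solve Σ zᵢ(Kᵢ−1)/(1+ψ(Kᵢ−1)) = 0.
Feasibility: ΣzᵢKᵢ = 1.3365, Σzᵢ/Kᵢ = 1.3553 — both > 1, two phases present.
Newton–Raphson from ψ = 0.5:
  ψ = 0.5000: g = -0.03165, g' = -0.5607 → ψ = 0.4436
  ψ = 0.4436: g = 0.00031, g' = -0.5730 → ψ = 0.4441
Converged at ψ = 0.4441.
Compositions from xᵢ = zᵢ/(1+ψ(Kᵢ−1)), yᵢ = Kᵢxᵢ:
  1-butene: x = 0.2232, y = 0.5828
  diethyl ether: x = 0.3960, y = 0.2515
  n-pentane: x = 0.1981, y = 0.1062
  acetone: x = 0.1827, y = 0.0596

ψ = 0.4441, x_diethyl ether = 0.3960, y_diethyl ether = 0.2515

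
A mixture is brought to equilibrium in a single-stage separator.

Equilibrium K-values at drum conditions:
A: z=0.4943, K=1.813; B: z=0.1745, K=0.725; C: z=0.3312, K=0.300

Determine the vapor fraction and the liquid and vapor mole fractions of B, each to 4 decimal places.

ψ = 0.2530, x_B = 0.1875, y_B = 0.1360

Material balance + equilibrium reduce to Σ zᵢ(Kᵢ−1)/(1+ψ(Kᵢ−1)) = 0.
g(0) = ΣzᵢKᵢ − 1 = 0.1220 and g(1) = 1 − Σzᵢ/Kᵢ = -0.6173, so a root lies in (0, 1).
Newton–Raphson from ψ = 0.32:
  ψ = 0.3200: g = -0.03248, g' = -0.4911 → ψ = 0.2539
  ψ = 0.2539: g = -0.00042, g' = -0.4798 → ψ = 0.2530
Converged at ψ = 0.2530.
Compositions from xᵢ = zᵢ/(1+ψ(Kᵢ−1)), yᵢ = Kᵢxᵢ:
  A: x = 0.4100, y = 0.7433
  B: x = 0.1875, y = 0.1360
  C: x = 0.4025, y = 0.1207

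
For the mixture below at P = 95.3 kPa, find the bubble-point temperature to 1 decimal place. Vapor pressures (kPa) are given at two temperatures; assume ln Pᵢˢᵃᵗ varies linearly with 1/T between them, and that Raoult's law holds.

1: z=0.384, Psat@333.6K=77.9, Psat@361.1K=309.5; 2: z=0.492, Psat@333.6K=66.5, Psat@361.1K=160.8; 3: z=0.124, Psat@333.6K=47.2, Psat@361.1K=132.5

T = 341.3 K

Bubble-point temperature: ΣzᵢPᵢˢᵃᵗ(T) = P. Interpolate ln Pᵢˢᵃᵗ = aᵢ + bᵢ/T.
  T = 333.6 K: ΣzᵢPᵢˢᵃᵗ = 68.48 kPa
  T = 361.1 K: ΣzᵢPᵢˢᵃᵗ = 214.39 kPa
  T = 347.4 K: ΣzᵢPᵢˢᵃᵗ = 123.31 kPa
  T = 340.5 K: ΣzᵢPᵢˢᵃᵗ = 92.27 kPa
  T = 343.9 K: ΣzᵢPᵢˢᵃᵗ = 106.55 kPa
  T = 342.2 K: ΣzᵢPᵢˢᵃᵗ = 99.17 kPa
  T = 341.4 K: ΣzᵢPᵢˢᵃᵗ = 95.87 kPa
Interpolating between 340.5 K and 341.4 K gives T ≈ 341.3 K.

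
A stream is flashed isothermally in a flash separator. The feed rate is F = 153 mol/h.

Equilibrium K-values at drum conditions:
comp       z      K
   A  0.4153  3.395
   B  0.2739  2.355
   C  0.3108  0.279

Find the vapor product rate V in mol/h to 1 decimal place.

V = 121.2 mol/h

Material balance + equilibrium reduce to Σ zᵢ(Kᵢ−1)/(1+V/F(Kᵢ−1)) = 0.
g(0) = ΣzᵢKᵢ − 1 = 1.1417 and g(1) = 1 − Σzᵢ/Kᵢ = -0.3526, so a root lies in (0, 1).
Iterate (Newton) starting at V/F = 0.5:
  V/F = 0.5000: g = 0.32346, g' = -1.0671 → V/F = 0.8031
  V/F = 0.8031: g = -0.01439, g' = -1.3058 → V/F = 0.7921
  V/F = 0.7921: g = -0.00015, g' = -1.2791 → V/F = 0.7920
Converged at V/F = 0.7920.
Then V = V/F·F = 0.7920·153 = 121.2 mol/h and L = F − V = 31.8 mol/h.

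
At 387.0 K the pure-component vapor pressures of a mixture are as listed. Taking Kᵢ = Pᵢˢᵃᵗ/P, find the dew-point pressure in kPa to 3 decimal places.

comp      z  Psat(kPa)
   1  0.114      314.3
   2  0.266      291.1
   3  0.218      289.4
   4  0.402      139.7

At the dew point ψ → 1, so Σzᵢ/Kᵢ = 1 with Kᵢ = Pᵢˢᵃᵗ/P ⇒ 1/P = Σzᵢ/Pᵢˢᵃᵗ.
1/P = 0.114/314.3 + 0.266/291.1 + 0.218/289.4 + 0.402/139.7 = 0.004907 ⇒ P = 203.775 kPa

Pdew = 203.775 kPa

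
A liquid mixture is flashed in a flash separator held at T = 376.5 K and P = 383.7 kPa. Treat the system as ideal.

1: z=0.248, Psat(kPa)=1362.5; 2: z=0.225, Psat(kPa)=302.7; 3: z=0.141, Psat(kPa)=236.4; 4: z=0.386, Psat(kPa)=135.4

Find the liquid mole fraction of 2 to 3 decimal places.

Raoult's law: Kᵢ = Pᵢˢᵃᵗ/P = Pᵢˢᵃᵗ/383.7.
  K_1 = 1362.5/383.7 = 3.55095, K_2 = 302.7/383.7 = 0.78890, K_3 = 236.4/383.7 = 0.61611, K_4 = 135.4/383.7 = 0.35288
Rachford–Rice: g(ψ) = Σ zᵢ(Kᵢ−1)/(1+ψ(Kᵢ−1)) = 0.
Check two-phase: ΣzᵢKᵢ = 1.281 > 1 and Σzᵢ/Kᵢ = 1.678 > 1, so g(0) = 0.281 > 0 and g(1) = -0.678 < 0.
Newton–Raphson from ψ = 0.5:
  ψ = 0.500: g = -0.2113, g' = -0.709 → ψ = 0.202
  ψ = 0.202: g = 0.0218, g' = -0.952 → ψ = 0.225
  ψ = 0.225: g = 0.0005, g' = -0.909 → ψ = 0.226
Converged at ψ = 0.226.
Compositions from xᵢ = zᵢ/(1+ψ(Kᵢ−1)), yᵢ = Kᵢxᵢ:
  1: x = 0.157, y = 0.559
  2: x = 0.236, y = 0.186
  3: x = 0.154, y = 0.095
  4: x = 0.452, y = 0.159

x_2 = 0.236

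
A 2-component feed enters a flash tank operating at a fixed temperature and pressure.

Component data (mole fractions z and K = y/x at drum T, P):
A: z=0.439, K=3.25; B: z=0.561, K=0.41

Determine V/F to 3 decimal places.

Material balance + equilibrium reduce to Σ zᵢ(Kᵢ−1)/(1+V/F(Kᵢ−1)) = 0.
g(0) = ΣzᵢKᵢ − 1 = 0.657 and g(1) = 1 − Σzᵢ/Kᵢ = -0.503, so a root lies in (0, 1).
Iterate (Newton) starting at V/F = 0.68:
  V/F = 0.680: g = -0.1623, g' = -0.892 → V/F = 0.498
  V/F = 0.498: g = -0.0029, g' = -0.886 → V/F = 0.495
Converged at V/F = 0.495.

V/F = 0.495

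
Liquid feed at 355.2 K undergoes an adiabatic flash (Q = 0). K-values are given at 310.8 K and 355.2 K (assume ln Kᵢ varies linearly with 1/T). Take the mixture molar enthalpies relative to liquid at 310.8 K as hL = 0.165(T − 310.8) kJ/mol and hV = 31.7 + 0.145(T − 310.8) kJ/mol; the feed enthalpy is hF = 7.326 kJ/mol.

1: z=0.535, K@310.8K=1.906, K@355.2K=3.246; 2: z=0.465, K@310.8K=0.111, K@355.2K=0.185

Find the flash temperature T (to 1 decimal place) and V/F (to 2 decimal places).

T = 318.5 K, V/F = 0.19

Adiabatic flash: solve Rachford–Rice at each trial T, then check hF = ψ·hV(T) + (1−ψ)·hL(T).
  T = 310.8 K: K = (1.906, 0.111), RR gives ψ = 0.089, H_out = 2.807 kJ/mol
  T = 355.2 K: K = (3.246, 0.185), RR gives ψ = 0.449, H_out = 21.173 kJ/mol
  T = 333.0 K: K = (2.532, 0.146), RR gives ψ = 0.323, H_out = 13.751 kJ/mol
  T = 321.9 K: K = (2.208, 0.128), RR gives ψ = 0.228, H_out = 9.018 kJ/mol
  T = 316.4 K: K = (2.055, 0.119), RR gives ψ = 0.167, H_out = 6.194 kJ/mol
  T = 319.1 K: K = (2.129, 0.123), RR gives ψ = 0.199, H_out = 7.632 kJ/mol
  T = 317.8 K: K = (2.093, 0.121), RR gives ψ = 0.184, H_out = 6.953 kJ/mol
Linear interpolation between T = 317.8 (H_out = 6.953) and T = 319.1 (H_out = 7.632) on hF = 7.326 gives T ≈ 318.5 K, at which ψ = 0.19.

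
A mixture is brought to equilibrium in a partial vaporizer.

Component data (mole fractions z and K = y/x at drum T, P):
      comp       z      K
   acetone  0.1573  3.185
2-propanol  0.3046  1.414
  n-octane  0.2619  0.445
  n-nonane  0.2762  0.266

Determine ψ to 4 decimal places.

ψ = 0.1385

Let ψ = V/F and solve Σ zᵢ(Kᵢ−1)/(1+ψ(Kᵢ−1)) = 0.
Check two-phase: ΣzᵢKᵢ = 1.1217 > 1 and Σzᵢ/Kᵢ = 1.8917 > 1, so g(0) = 0.1217 > 0 and g(1) = -0.8917 < 0.
Newton iteration, ψ⁰ = 0.5:
  ψ = 0.5000: g = -0.25272, g' = -0.7333 → ψ = 0.1553
  ψ = 0.1553: g = -0.01281, g' = -0.7509 → ψ = 0.1383
  ψ = 0.1383: g = 0.00015, g' = -0.7686 → ψ = 0.1385
Converged at ψ = 0.1385.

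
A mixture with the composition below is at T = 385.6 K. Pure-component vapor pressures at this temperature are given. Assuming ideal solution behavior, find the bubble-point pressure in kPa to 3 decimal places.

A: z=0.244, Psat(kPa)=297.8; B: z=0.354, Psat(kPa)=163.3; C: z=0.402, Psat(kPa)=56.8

At the bubble point ψ → 0, so ΣzᵢKᵢ = 1 with Kᵢ = Pᵢˢᵃᵗ/P ⇒ P = ΣzᵢPᵢˢᵃᵗ.
P = 0.244·297.8 + 0.354·163.3 + 0.402·56.8 = 153.305 kPa

Pbub = 153.305 kPa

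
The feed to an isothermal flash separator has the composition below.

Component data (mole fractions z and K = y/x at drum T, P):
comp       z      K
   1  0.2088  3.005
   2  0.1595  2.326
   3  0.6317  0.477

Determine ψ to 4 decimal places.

ψ = 0.3297

Let ψ = V/F and solve Σ zᵢ(Kᵢ−1)/(1+ψ(Kᵢ−1)) = 0.
Check two-phase: ΣzᵢKᵢ = 1.2998 > 1 and Σzᵢ/Kᵢ = 1.4624 > 1, so g(0) = 0.2998 > 0 and g(1) = -0.4624 < 0.
Newton iteration, ψ⁰ = 0.53:
  ψ = 0.5300: g = -0.12990, g' = -0.6247 → ψ = 0.3221
  ψ = 0.3221: g = 0.00528, g' = -0.6975 → ψ = 0.3296
  ψ = 0.3296: g = 0.00002, g' = -0.6923 → ψ = 0.3297
Converged at ψ = 0.3297.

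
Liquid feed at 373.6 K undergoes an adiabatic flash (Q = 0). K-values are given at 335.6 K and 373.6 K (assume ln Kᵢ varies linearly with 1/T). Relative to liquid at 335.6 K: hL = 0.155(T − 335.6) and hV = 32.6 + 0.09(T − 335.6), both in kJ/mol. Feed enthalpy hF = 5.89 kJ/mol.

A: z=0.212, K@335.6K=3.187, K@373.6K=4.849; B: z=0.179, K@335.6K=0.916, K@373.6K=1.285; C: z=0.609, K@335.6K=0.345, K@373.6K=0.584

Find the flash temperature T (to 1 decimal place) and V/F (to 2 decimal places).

T = 344.9 K, V/F = 0.14

Adiabatic flash: solve Rachford–Rice at each trial T, then check hF = ψ·hV(T) + (1−ψ)·hL(T).
  T = 335.6 K: K = (3.187, 0.916, 0.345), RR gives ψ = 0.041, H_out = 1.351 kJ/mol
  T = 373.6 K: K = (4.849, 1.285, 0.584), RR gives ψ = 0.507, H_out = 21.165 kJ/mol
  T = 354.6 K: K = (3.976, 1.095, 0.455), RR gives ψ = 0.243, H_out = 10.578 kJ/mol
  T = 345.1 K: K = (3.570, 1.004, 0.398), RR gives ψ = 0.141, H_out = 5.979 kJ/mol
  T = 340.4 K: K = (3.378, 0.960, 0.371), RR gives ψ = 0.092, H_out = 3.713 kJ/mol
  T = 342.8 K: K = (3.476, 0.982, 0.385), RR gives ψ = 0.117, H_out = 4.873 kJ/mol
Linear interpolation between T = 342.8 (H_out = 4.873) and T = 345.1 (H_out = 5.979) on hF = 5.89 gives T ≈ 344.9 K, at which ψ = 0.14.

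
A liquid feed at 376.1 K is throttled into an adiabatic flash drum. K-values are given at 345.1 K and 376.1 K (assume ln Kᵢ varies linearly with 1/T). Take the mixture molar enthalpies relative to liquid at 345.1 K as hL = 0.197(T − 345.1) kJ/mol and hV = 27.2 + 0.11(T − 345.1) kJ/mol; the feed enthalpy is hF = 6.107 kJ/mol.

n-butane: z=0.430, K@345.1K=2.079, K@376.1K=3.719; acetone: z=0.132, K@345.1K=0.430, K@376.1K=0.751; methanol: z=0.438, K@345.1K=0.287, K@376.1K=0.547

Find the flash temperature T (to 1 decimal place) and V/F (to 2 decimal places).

Adiabatic flash: solve Rachford–Rice at each trial T, then check hF = ψ·hV(T) + (1−ψ)·hL(T).
  T = 345.1 K: K = (2.079, 0.430, 0.287), RR gives ψ = 0.104, H_out = 2.824 kJ/mol
  T = 376.1 K: K = (3.719, 0.751, 0.547), RR gives ψ = 0.829, H_out = 26.426 kJ/mol
  T = 360.6 K: K = (2.816, 0.575, 0.402), RR gives ψ = 0.452, H_out = 14.746 kJ/mol
  T = 352.9 K: K = (2.430, 0.499, 0.341), RR gives ψ = 0.291, H_out = 9.248 kJ/mol
  T = 349.0 K: K = (2.250, 0.464, 0.313), RR gives ψ = 0.203, H_out = 6.208 kJ/mol
  T = 347.1 K: K = (2.165, 0.447, 0.300), RR gives ψ = 0.156, H_out = 4.612 kJ/mol
Linear interpolation between T = 347.1 (H_out = 4.612) and T = 349.0 (H_out = 6.208) on hF = 6.107 gives T ≈ 348.9 K, at which ψ = 0.20.

T = 348.9 K, V/F = 0.20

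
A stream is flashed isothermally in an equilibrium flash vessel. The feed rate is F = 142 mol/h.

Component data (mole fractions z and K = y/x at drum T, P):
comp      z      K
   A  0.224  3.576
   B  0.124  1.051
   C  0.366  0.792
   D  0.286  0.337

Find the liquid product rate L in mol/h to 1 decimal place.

L = 96.5 mol/h

Newton iteration, ψ⁰ = 0.5:
  ψ = 0.500: g = -0.1102, g' = -0.585 → ψ = 0.312
  ψ = 0.312: g = 0.0059, g' = -0.676 → ψ = 0.320
Converged at ψ = 0.320.
Then V = ψ·F = 0.3204·142 = 45.5 mol/h and L = F − V = 96.5 mol/h.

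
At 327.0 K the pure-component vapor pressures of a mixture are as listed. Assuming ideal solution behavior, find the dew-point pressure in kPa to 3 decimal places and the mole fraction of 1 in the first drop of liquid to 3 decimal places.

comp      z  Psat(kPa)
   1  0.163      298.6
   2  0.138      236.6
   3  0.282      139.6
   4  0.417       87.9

Pdew = 126.691 kPa, x_1 = 0.069

At the dew point ψ → 1, so Σzᵢ/Kᵢ = 1 with Kᵢ = Pᵢˢᵃᵗ/P ⇒ 1/P = Σzᵢ/Pᵢˢᵃᵗ.
1/P = 0.163/298.6 + 0.138/236.6 + 0.282/139.6 + 0.417/87.9 = 0.007893 ⇒ P = 126.691 kPa
xᵢ = zᵢP/Pᵢˢᵃᵗ ⇒ x_1 = 0.163·126.691/298.6 = 0.069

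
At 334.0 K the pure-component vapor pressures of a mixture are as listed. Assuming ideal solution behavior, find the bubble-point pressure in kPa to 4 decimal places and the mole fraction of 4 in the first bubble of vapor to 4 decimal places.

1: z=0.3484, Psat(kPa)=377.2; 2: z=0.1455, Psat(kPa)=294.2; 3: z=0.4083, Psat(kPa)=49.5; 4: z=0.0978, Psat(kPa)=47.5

At the bubble point ψ → 0, so ΣzᵢKᵢ = 1 with Kᵢ = Pᵢˢᵃᵗ/P ⇒ P = ΣzᵢPᵢˢᵃᵗ.
P = 0.3484·377.2 + 0.1455·294.2 + 0.4083·49.5 + 0.0978·47.5 = 199.0789 kPa
yᵢ = zᵢPᵢˢᵃᵗ/P ⇒ y_4 = 0.0978·47.5/199.0789 = 0.0233

Pbub = 199.0789 kPa, y_4 = 0.0233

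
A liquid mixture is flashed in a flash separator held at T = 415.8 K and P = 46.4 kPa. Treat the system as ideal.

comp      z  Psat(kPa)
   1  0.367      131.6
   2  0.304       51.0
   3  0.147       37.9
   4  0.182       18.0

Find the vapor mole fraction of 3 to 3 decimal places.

y_3 = 0.144

Raoult's law: Kᵢ = Pᵢˢᵃᵗ/P = Pᵢˢᵃᵗ/46.4.
  K_1 = 131.6/46.4 = 2.83621, K_2 = 51.0/46.4 = 1.09914, K_3 = 37.9/46.4 = 0.81681, K_4 = 18.0/46.4 = 0.38793
Material balance + equilibrium reduce to Σ zᵢ(Kᵢ−1)/(1+V/F(Kᵢ−1)) = 0.
Check two-phase: ΣzᵢKᵢ = 1.566 > 1 and Σzᵢ/Kᵢ = 1.055 > 1, so g(0) = 0.566 > 0 and g(1) = -0.055 < 0.
Iterate (Newton) starting at V/F = 0.5:
  V/F = 0.500: g = 0.1899, g' = -0.487 → V/F = 0.890
  V/F = 0.890: g = 0.0065, g' = -0.517 → V/F = 0.903
Converged at V/F = 0.903.
Compositions from xᵢ = zᵢ/(1+V/F(Kᵢ−1)), yᵢ = Kᵢxᵢ:
  1: x = 0.138, y = 0.392
  2: x = 0.279, y = 0.307
  3: x = 0.176, y = 0.144
  4: x = 0.407, y = 0.158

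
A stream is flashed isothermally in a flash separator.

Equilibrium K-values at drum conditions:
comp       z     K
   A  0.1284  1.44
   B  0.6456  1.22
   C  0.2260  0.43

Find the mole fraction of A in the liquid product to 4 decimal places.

x_A = 0.1065

Rachford–Rice: g(ψ) = Σ zᵢ(Kᵢ−1)/(1+ψ(Kᵢ−1)) = 0.
Check two-phase: ΣzᵢKᵢ = 1.0697 > 1 and Σzᵢ/Kᵢ = 1.1439 > 1, so g(0) = 0.0697 > 0 and g(1) = -0.1439 < 0.
Iterate (Newton) starting at ψ = 0.51:
  ψ = 0.5100: g = -0.00777, g' = -0.1878 → ψ = 0.4686
  ψ = 0.4686: g = -0.00018, g' = -0.1795 → ψ = 0.4676
Converged at ψ = 0.4676.
Compositions from xᵢ = zᵢ/(1+ψ(Kᵢ−1)), yᵢ = Kᵢxᵢ:
  A: x = 0.1065, y = 0.1533
  B: x = 0.5854, y = 0.7142
  C: x = 0.3081, y = 0.1325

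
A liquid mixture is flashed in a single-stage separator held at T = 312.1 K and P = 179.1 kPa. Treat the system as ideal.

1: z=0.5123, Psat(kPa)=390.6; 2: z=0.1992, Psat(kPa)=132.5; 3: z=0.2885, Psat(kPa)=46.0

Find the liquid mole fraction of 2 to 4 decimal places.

Raoult's law: Kᵢ = Pᵢˢᵃᵗ/P = Pᵢˢᵃᵗ/179.1.
  K_1 = 390.6/179.1 = 2.180905, K_2 = 132.5/179.1 = 0.739810, K_3 = 46.0/179.1 = 0.256840
Rachford–Rice: g(V/F) = Σ zᵢ(Kᵢ−1)/(1+V/F(Kᵢ−1)) = 0.
Check two-phase: ΣzᵢKᵢ = 1.3387 > 1 and Σzᵢ/Kᵢ = 1.6274 > 1, so g(0) = 0.3387 > 0 and g(1) = -0.6274 < 0.
Iterate (Newton) starting at V/F = 0.5:
  V/F = 0.5000: g = -0.02038, g' = -0.7037 → V/F = 0.4710
  V/F = 0.4710: g = -0.00021, g' = -0.6897 → V/F = 0.4707
Converged at V/F = 0.4707.
Compositions from xᵢ = zᵢ/(1+V/F(Kᵢ−1)), yᵢ = Kᵢxᵢ:
  1: x = 0.3293, y = 0.7181
  2: x = 0.2270, y = 0.1679
  3: x = 0.4437, y = 0.1140

x_2 = 0.2270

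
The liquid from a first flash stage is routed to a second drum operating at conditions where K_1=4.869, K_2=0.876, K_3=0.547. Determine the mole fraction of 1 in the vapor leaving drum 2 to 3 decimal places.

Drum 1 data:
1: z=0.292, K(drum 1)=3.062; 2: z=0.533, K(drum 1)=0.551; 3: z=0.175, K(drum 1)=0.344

Drum 1:
Newton–Raphson from ψ₁ = 0.5:
  ψ₁ = 0.500: g = -0.1830, g' = -0.646 → ψ₁ = 0.217
  ψ₁ = 0.217: g = 0.0170, g' = -0.827 → ψ₁ = 0.238
Converged at ψ₁ = 0.238.
Drum-1 compositions:
  1: x = 0.196, y = 0.600
  2: x = 0.597, y = 0.329
  3: x = 0.207, y = 0.071
Drum-2 feed = drum-1 liquid: z₂ = (0.1959, 0.5967, 0.2074).
Drum 2:
Rachford–Rice: g(ψ₂) = Σ zᵢ(Kᵢ−1)/(1+ψ₂(Kᵢ−1)) = 0.
Check two-phase: ΣzᵢKᵢ = 1.590 > 1 and Σzᵢ/Kᵢ = 1.101 > 1, so g(0) = 0.590 > 0 and g(1) = -0.101 < 0.
Newton iteration, ψ₂⁰ = 0.38:
  ψ₂ = 0.380: g = 0.1157, g' = -0.553 → ψ₂ = 0.589
  ψ₂ = 0.589: g = 0.0231, g' = -0.362 → ψ₂ = 0.653
  ψ₂ = 0.653: g = 0.0010, g' = -0.332 → ψ₂ = 0.656
Converged at ψ₂ = 0.656.
  1: x = 0.055, y = 0.270
  2: x = 0.650, y = 0.569
  3: x = 0.295, y = 0.161

y_1 (drum 2) = 0.270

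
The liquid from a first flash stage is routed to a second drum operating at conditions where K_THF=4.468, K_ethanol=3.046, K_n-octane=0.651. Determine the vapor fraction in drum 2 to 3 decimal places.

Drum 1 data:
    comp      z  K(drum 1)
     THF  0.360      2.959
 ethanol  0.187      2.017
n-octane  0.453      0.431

V/F (drum 2) = 0.499

Drum 1:
Let ψ₁ = V/F and solve Σ zᵢ(Kᵢ−1)/(1+ψ₁(Kᵢ−1)) = 0.
Check two-phase: ΣzᵢKᵢ = 1.638 > 1 and Σzᵢ/Kᵢ = 1.265 > 1, so g(0) = 0.638 > 0 and g(1) = -0.265 < 0.
Iterate (Newton) starting at ψ₁ = 0.59:
  ψ₁ = 0.590: g = 0.0580, g' = -0.705 → ψ₁ = 0.672
Converged at ψ₁ = 0.672.
Drum-1 compositions:
  THF: x = 0.155, y = 0.460
  ethanol: x = 0.111, y = 0.224
  n-octane: x = 0.734, y = 0.316
Drum-2 feed = drum-1 liquid: z₂ = (0.1554, 0.1111, 0.7335).
Drum 2:
Rachford–Rice: g(ψ₂) = Σ zᵢ(Kᵢ−1)/(1+ψ₂(Kᵢ−1)) = 0.
Feasibility: ΣzᵢKᵢ = 1.510, Σzᵢ/Kᵢ = 1.198 — both > 1, two phases present.
Iterate (Newton) starting at ψ₂ = 0.5:
  ψ₂ = 0.500: g = -0.0007, g' = -0.495 → ψ₂ = 0.499
Converged at ψ₂ = 0.499.
  THF: x = 0.057, y = 0.254
  ethanol: x = 0.055, y = 0.167
  n-octane: x = 0.888, y = 0.578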